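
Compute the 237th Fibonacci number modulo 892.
882

Matrix identity: Q^n = [[F_(n+1), F_n], [F_n, F_(n-1)]] with Q = [[1,1],[1,0]].
n = 237 = 11101101₂. Square-and-multiply, entries mod 892:
Q^1 = [[1,1],[1,0]]
Q^3 = (Q^1)²·Q = [[3,2],[2,1]]
Q^7 = (Q^3)²·Q = [[21,13],[13,8]]
Q^14 = (Q^7)² = [[610,377],[377,233]]
Q^29 = (Q^14)²·Q = [[696,437],[437,259]]
Q^59 = (Q^29)²·Q = [[20,141],[141,771]]
Q^118 = (Q^59)² = [[657,31],[31,626]]
Q^237 = (Q^118)²·Q = [[515,882],[882,525]]
F_237 mod 892 = Q^237[0][1] = 882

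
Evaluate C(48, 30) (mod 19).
0

Using Lucas' theorem:
Write n=48 and k=30 in base 19:
n in base 19: [2, 10]
k in base 19: [1, 11]
C(48,30) mod 19 = ∏ C(n_i, k_i) mod 19
Digit binomials (mod 19): C(2,1) = 2; C(10,11) = 0 (k_i > n_i)
Product: 2 × 0 = 0 ≡ 0 (mod 19)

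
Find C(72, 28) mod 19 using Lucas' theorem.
5

Using Lucas' theorem:
Write n=72 and k=28 in base 19:
n in base 19: [3, 15]
k in base 19: [1, 9]
C(72,28) mod 19 = ∏ C(n_i, k_i) mod 19
Digit binomials (mod 19): C(3,1) = 3; C(15,9) = 5005 ≡ 8
Product: 3 × 8 = 24 ≡ 5 (mod 19)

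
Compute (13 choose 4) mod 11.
0

Using Lucas' theorem:
Write n=13 and k=4 in base 11:
n in base 11: [1, 2]
k in base 11: [0, 4]
C(13,4) mod 11 = ∏ C(n_i, k_i) mod 11
Digit binomials (mod 11): C(1,0) = 1; C(2,4) = 0 (k_i > n_i)
Product: 1 × 0 = 0 ≡ 0 (mod 11)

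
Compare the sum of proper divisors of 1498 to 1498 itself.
deficient

Proper divisors of 1498: sum = 1 + 2 + 7 + 14 + 107 + 214 + 749 = 1094
Since 1094 < 1498, 1498 is deficient.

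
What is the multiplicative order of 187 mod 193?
96

193 is prime, so ord(187) divides φ(193) = 192.
Divisors of 192: 1, 2, 3, 4, 6, 8, 12, 16, 24, 32, 48, 64, 96, 192.
Repeated squaring: 187^1 ≡ 187, 187^2 ≡ 36, 187^4 ≡ 138, 187^8 ≡ 130, 187^16 ≡ 109, 187^32 ≡ 108, 187^64 ≡ 84, 187^128 ≡ 108 (mod 193).
Test 187^d mod 193 for each divisor d in increasing order:
187^1 ≡ 187
187^2 ≡ 36
187^3 = 187^2·187^1 ≡ 170
187^4 ≡ 138
187^6 = 187^4·187^2 ≡ 143
187^8 ≡ 130
187^12 = 187^8·187^4 ≡ 184
187^16 ≡ 109
187^24 = 187^16·187^8 ≡ 81
187^32 ≡ 108
187^48 = 187^32·187^16 ≡ 192
187^64 ≡ 84
187^96 = 187^64·187^32 ≡ 1  ← first divisor giving 1
The order is 96.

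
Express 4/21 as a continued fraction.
[0; 5, 4]

Euclidean algorithm steps:
4 = 0 × 21 + 4
21 = 5 × 4 + 1
4 = 4 × 1 + 0
Continued fraction: [0; 5, 4]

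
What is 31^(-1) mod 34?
11

gcd(31, 34) = 1, so the inverse exists.
Extended Euclidean algorithm on (34, 31):
34 = 1 × 31 + 3  ⟹  3 = (1)·34 + (-1)·31
31 = 10 × 3 + 1  ⟹  1 = (-10)·34 + (11)·31
So (11)·31 ≡ 1 (mod 34), i.e. 31^(-1) ≡ 11 (mod 34).
Check: 31 × 11 = 341 ≡ 1 (mod 34)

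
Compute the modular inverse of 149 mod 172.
157

gcd(149, 172) = 1, so the inverse exists.
Extended Euclidean algorithm on (172, 149):
172 = 1 × 149 + 23  ⟹  23 = (1)·172 + (-1)·149
149 = 6 × 23 + 11  ⟹  11 = (-6)·172 + (7)·149
23 = 2 × 11 + 1  ⟹  1 = (13)·172 + (-15)·149
So (-15)·149 ≡ 1 (mod 172), i.e. 149^(-1) ≡ -15 ≡ 157 (mod 172).
Check: 149 × 157 = 23393 ≡ 1 (mod 172)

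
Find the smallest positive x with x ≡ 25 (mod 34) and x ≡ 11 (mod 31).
569

Using Chinese Remainder Theorem:
M = 34 × 31 = 1054
M1 = 31, M2 = 34
y1 = 31^(-1) mod 34 = 11
y2 = 34^(-1) mod 31 = 21
x = (25×31×11 + 11×34×21) mod 1054 = 569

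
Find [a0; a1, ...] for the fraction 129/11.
[11; 1, 2, 1, 2]

Euclidean algorithm steps:
129 = 11 × 11 + 8
11 = 1 × 8 + 3
8 = 2 × 3 + 2
3 = 1 × 2 + 1
2 = 2 × 1 + 0
Continued fraction: [11; 1, 2, 1, 2]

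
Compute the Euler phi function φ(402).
132

402 = 2 × 3 × 67
φ(n) = n × ∏(1 - 1/p) for each prime p dividing n
φ(402) = 402 × (1 - 1/2) × (1 - 1/3) × (1 - 1/67) = 132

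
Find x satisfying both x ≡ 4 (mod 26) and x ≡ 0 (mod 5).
30

Using Chinese Remainder Theorem:
M = 26 × 5 = 130
M1 = 5, M2 = 26
y1 = 5^(-1) mod 26 = 21
y2 = 26^(-1) mod 5 = 1
x = (4×5×21 + 0×26×1) mod 130 = 30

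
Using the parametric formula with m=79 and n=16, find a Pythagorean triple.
(5985, 2528, 6497)

Euclid's formula: a = m² - n², b = 2mn, c = m² + n²
m = 79, n = 16
a = 79² - 16² = 6241 - 256 = 5985
b = 2 × 79 × 16 = 2528
c = 79² + 16² = 6241 + 256 = 6497
Verification: 5985² + 2528² = 35820225 + 6390784 = 42211009 = 6497² ✓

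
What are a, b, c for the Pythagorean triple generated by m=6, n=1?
(35, 12, 37)

Euclid's formula: a = m² - n², b = 2mn, c = m² + n²
m = 6, n = 1
a = 6² - 1² = 36 - 1 = 35
b = 2 × 6 × 1 = 12
c = 6² + 1² = 36 + 1 = 37
Verification: 35² + 12² = 1225 + 144 = 1369 = 37² ✓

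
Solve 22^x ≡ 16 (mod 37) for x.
28

Baby-step giant-step with step n = ⌈√37⌉ = 7.
Baby steps 22^j mod 37 (j:value) for j=0..6: 0:1, 1:22, 2:3, 3:29, 4:9, 5:13, 6:27.
Giant-step multiplier: 22^(-7) ≡ 22^(36-7) = 22^29 ≡ 19 (mod 37).
Giant steps γ_i = 16·19^i mod 37: γ_0=16, γ_1=8, γ_2=4, γ_3=2, γ_4=1 (in table at j=0).
x = i·n + j = 4·7 + 0 = 28.
Check: 22^28 ≡ 16 (mod 37).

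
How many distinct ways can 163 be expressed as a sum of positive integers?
142798995930

p(n) counts ways to write n as a sum of positive integers (order ignored).
Euler's pentagonal recurrence: p(k) = p(k-1) + p(k-2) - p(k-5) - p(k-7) + p(k-12) + p(k-15) - ... (offsets j(3j∓1)/2, signs ++--, p(0)=1, p(<0)=0).
DP table for k = 0..162: p(0)=1, p(1)=1, p(2)=2, p(3)=3, p(4)=5, p(5)=7, p(6)=11, p(7)=15, p(8)=22, p(9)=30, p(10)=42, p(11)=56, p(12)=77, p(13)=101, p(14)=135, p(15)=176, p(16)=231, p(17)=297, p(18)=385, p(19)=490, p(20)=627, p(21)=792, p(22)=1002, p(23)=1255, p(24)=1575, p(25)=1958, p(26)=2436, p(27)=3010, p(28)=3718, p(29)=4565, p(30)=5604, p(31)=6842, p(32)=8349, p(33)=10143, p(34)=12310, p(35)=14883, p(36)=17977, p(37)=21637, p(38)=26015, p(39)=31185, p(40)=37338, p(41)=44583, p(42)=53174, p(43)=63261, p(44)=75175, p(45)=89134, p(46)=105558, p(47)=124754, p(48)=147273, p(49)=173525, p(50)=204226, p(51)=239943, p(52)=281589, p(53)=329931, p(54)=386155, p(55)=451276, p(56)=526823, p(57)=614154, p(58)=715220, p(59)=831820, p(60)=966467, p(61)=1121505, p(62)=1300156, p(63)=1505499, p(64)=1741630, p(65)=2012558, p(66)=2323520, p(67)=2679689, p(68)=3087735, p(69)=3554345, p(70)=4087968, p(71)=4697205, p(72)=5392783, p(73)=6185689, p(74)=7089500, p(75)=8118264, p(76)=9289091, p(77)=10619863, p(78)=12132164, p(79)=13848650, p(80)=15796476, p(81)=18004327, p(82)=20506255, p(83)=23338469, p(84)=26543660, p(85)=30167357, p(86)=34262962, p(87)=38887673, p(88)=44108109, p(89)=49995925, p(90)=56634173, p(91)=64112359, p(92)=72533807, p(93)=82010177, p(94)=92669720, p(95)=104651419, p(96)=118114304, p(97)=133230930, p(98)=150198136, p(99)=169229875, p(100)=190569292, p(101)=214481126, p(102)=241265379, p(103)=271248950, p(104)=304801365, p(105)=342325709, p(106)=384276336, p(107)=431149389, p(108)=483502844, p(109)=541946240, p(110)=607163746, p(111)=679903203, p(112)=761002156, p(113)=851376628, p(114)=952050665, p(115)=1064144451, p(116)=1188908248, p(117)=1327710076, p(118)=1482074143, p(119)=1653668665, p(120)=1844349560, p(121)=2056148051, p(122)=2291320912, p(123)=2552338241, p(124)=2841940500, p(125)=3163127352, p(126)=3519222692, p(127)=3913864295, p(128)=4351078600, p(129)=4835271870, p(130)=5371315400, p(131)=5964539504, p(132)=6620830889, p(133)=7346629512, p(134)=8149040695, p(135)=9035836076, p(136)=10015581680, p(137)=11097645016, p(138)=12292341831, p(139)=13610949895, p(140)=15065878135, p(141)=16670689208, p(142)=18440293320, p(143)=20390982757, p(144)=22540654445, p(145)=24908858009, p(146)=27517052599, p(147)=30388671978, p(148)=33549419497, p(149)=37027355200, p(150)=40853235313, p(151)=45060624582, p(152)=49686288421, p(153)=54770336324, p(154)=60356673280, p(155)=66493182097, p(156)=73232243759, p(157)=80630964769, p(158)=88751778802, p(159)=97662728555, p(160)=107438159466, p(161)=118159068427, p(162)=129913904637.
Final step: p(163) = p(162) + p(161) - p(158) - p(156) + p(151) + p(148) - p(141) - p(137) + p(128) + p(123) - p(112) - p(106) + p(93) + p(86) - p(71) - p(63) + p(46) + p(37) - p(18) - p(8)
= 129913904637 + 118159068427 - 88751778802 - 73232243759 + 45060624582 + 33549419497 - 16670689208 - 11097645016 + 4351078600 + 2552338241 - 761002156 - 384276336 + 82010177 + 34262962 - 4697205 - 1505499 + 105558 + 21637 - 385 - 22
= 142798995930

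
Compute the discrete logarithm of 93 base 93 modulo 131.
1

Baby-step giant-step with step n = ⌈√131⌉ = 12.
Baby steps 93^j mod 131 (j:value) for j=0..11: 0:1, 1:93, 2:3, 3:17, 4:9, 5:51, 6:27, 7:22, 8:81, 9:66, 10:112, 11:67.
h = 93 is already in the table at j=1, so x = 1.
Check: 93^1 ≡ 93 (mod 131).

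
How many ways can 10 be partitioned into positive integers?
42

p(n) counts ways to write n as a sum of positive integers (order ignored).
Examples: 10; 9 + 1; 8 + 2; 8 + 1 + 1; 7 + 3; ... (42 total)
p(10) = 42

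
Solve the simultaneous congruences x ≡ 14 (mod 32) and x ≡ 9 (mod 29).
270

Using Chinese Remainder Theorem:
M = 32 × 29 = 928
M1 = 29, M2 = 32
y1 = 29^(-1) mod 32 = 21
y2 = 32^(-1) mod 29 = 10
x = (14×29×21 + 9×32×10) mod 928 = 270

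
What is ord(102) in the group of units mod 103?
2

103 is prime, so ord(102) divides φ(103) = 102.
Divisors of 102: 1, 2, 3, 6, 17, 34, 51, 102.
Repeated squaring: 102^1 ≡ 102, 102^2 ≡ 1, 102^4 ≡ 1, 102^8 ≡ 1, 102^16 ≡ 1, 102^32 ≡ 1, 102^64 ≡ 1 (mod 103).
Test 102^d mod 103 for each divisor d in increasing order:
102^1 ≡ 102
102^2 ≡ 1  ← first divisor giving 1
The order is 2.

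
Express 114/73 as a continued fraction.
[1; 1, 1, 3, 1, 1, 4]

Euclidean algorithm steps:
114 = 1 × 73 + 41
73 = 1 × 41 + 32
41 = 1 × 32 + 9
32 = 3 × 9 + 5
9 = 1 × 5 + 4
5 = 1 × 4 + 1
4 = 4 × 1 + 0
Continued fraction: [1; 1, 1, 3, 1, 1, 4]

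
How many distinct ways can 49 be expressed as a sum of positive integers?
173525

p(n) counts ways to write n as a sum of positive integers (order ignored).
Euler's pentagonal recurrence: p(k) = p(k-1) + p(k-2) - p(k-5) - p(k-7) + p(k-12) + p(k-15) - ... (offsets j(3j∓1)/2, signs ++--, p(0)=1, p(<0)=0).
DP table for k = 0..48: p(0)=1, p(1)=1, p(2)=2, p(3)=3, p(4)=5, p(5)=7, p(6)=11, p(7)=15, p(8)=22, p(9)=30, p(10)=42, p(11)=56, p(12)=77, p(13)=101, p(14)=135, p(15)=176, p(16)=231, p(17)=297, p(18)=385, p(19)=490, p(20)=627, p(21)=792, p(22)=1002, p(23)=1255, p(24)=1575, p(25)=1958, p(26)=2436, p(27)=3010, p(28)=3718, p(29)=4565, p(30)=5604, p(31)=6842, p(32)=8349, p(33)=10143, p(34)=12310, p(35)=14883, p(36)=17977, p(37)=21637, p(38)=26015, p(39)=31185, p(40)=37338, p(41)=44583, p(42)=53174, p(43)=63261, p(44)=75175, p(45)=89134, p(46)=105558, p(47)=124754, p(48)=147273.
Final step: p(49) = p(48) + p(47) - p(44) - p(42) + p(37) + p(34) - p(27) - p(23) + p(14) + p(9)
= 147273 + 124754 - 75175 - 53174 + 21637 + 12310 - 3010 - 1255 + 135 + 30
= 173525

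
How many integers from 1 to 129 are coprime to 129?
84

129 = 3 × 43
φ(n) = n × ∏(1 - 1/p) for each prime p dividing n
φ(129) = 129 × (1 - 1/3) × (1 - 1/43) = 84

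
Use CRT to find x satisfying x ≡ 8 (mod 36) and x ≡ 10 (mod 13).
296

Using Chinese Remainder Theorem:
M = 36 × 13 = 468
M1 = 13, M2 = 36
y1 = 13^(-1) mod 36 = 25
y2 = 36^(-1) mod 13 = 4
x = (8×13×25 + 10×36×4) mod 468 = 296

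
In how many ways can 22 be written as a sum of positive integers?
1002

p(n) counts ways to write n as a sum of positive integers (order ignored).
Euler's pentagonal recurrence: p(k) = p(k-1) + p(k-2) - p(k-5) - p(k-7) + p(k-12) + p(k-15) - ... (offsets j(3j∓1)/2, signs ++--, p(0)=1, p(<0)=0).
DP table for k = 0..21: p(0)=1, p(1)=1, p(2)=2, p(3)=3, p(4)=5, p(5)=7, p(6)=11, p(7)=15, p(8)=22, p(9)=30, p(10)=42, p(11)=56, p(12)=77, p(13)=101, p(14)=135, p(15)=176, p(16)=231, p(17)=297, p(18)=385, p(19)=490, p(20)=627, p(21)=792.
Final step: p(22) = p(21) + p(20) - p(17) - p(15) + p(10) + p(7) - p(0)
= 792 + 627 - 297 - 176 + 42 + 15 - 1
= 1002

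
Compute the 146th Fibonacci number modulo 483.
1

Matrix identity: Q^n = [[F_(n+1), F_n], [F_n, F_(n-1)]] with Q = [[1,1],[1,0]].
n = 146 = 10010010₂. Square-and-multiply, entries mod 483:
Q^1 = [[1,1],[1,0]]
Q^2 = (Q^1)² = [[2,1],[1,1]]
Q^4 = (Q^2)² = [[5,3],[3,2]]
Q^9 = (Q^4)²·Q = [[55,34],[34,21]]
Q^18 = (Q^9)² = [[317,169],[169,148]]
Q^36 = (Q^18)² = [[89,339],[339,233]]
Q^73 = (Q^36)²·Q = [[160,160],[160,0]]
Q^146 = (Q^73)² = [[2,1],[1,1]]
F_146 mod 483 = Q^146[0][1] = 1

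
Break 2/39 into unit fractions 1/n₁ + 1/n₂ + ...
1/20 + 1/780

Greedy algorithm:
2/39: ceiling(39/2) = 20, use 1/20
1/780: ceiling(780/1) = 780, use 1/780
Result: 2/39 = 1/20 + 1/780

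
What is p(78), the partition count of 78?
12132164

p(n) counts ways to write n as a sum of positive integers (order ignored).
Euler's pentagonal recurrence: p(k) = p(k-1) + p(k-2) - p(k-5) - p(k-7) + p(k-12) + p(k-15) - ... (offsets j(3j∓1)/2, signs ++--, p(0)=1, p(<0)=0).
DP table for k = 0..77: p(0)=1, p(1)=1, p(2)=2, p(3)=3, p(4)=5, p(5)=7, p(6)=11, p(7)=15, p(8)=22, p(9)=30, p(10)=42, p(11)=56, p(12)=77, p(13)=101, p(14)=135, p(15)=176, p(16)=231, p(17)=297, p(18)=385, p(19)=490, p(20)=627, p(21)=792, p(22)=1002, p(23)=1255, p(24)=1575, p(25)=1958, p(26)=2436, p(27)=3010, p(28)=3718, p(29)=4565, p(30)=5604, p(31)=6842, p(32)=8349, p(33)=10143, p(34)=12310, p(35)=14883, p(36)=17977, p(37)=21637, p(38)=26015, p(39)=31185, p(40)=37338, p(41)=44583, p(42)=53174, p(43)=63261, p(44)=75175, p(45)=89134, p(46)=105558, p(47)=124754, p(48)=147273, p(49)=173525, p(50)=204226, p(51)=239943, p(52)=281589, p(53)=329931, p(54)=386155, p(55)=451276, p(56)=526823, p(57)=614154, p(58)=715220, p(59)=831820, p(60)=966467, p(61)=1121505, p(62)=1300156, p(63)=1505499, p(64)=1741630, p(65)=2012558, p(66)=2323520, p(67)=2679689, p(68)=3087735, p(69)=3554345, p(70)=4087968, p(71)=4697205, p(72)=5392783, p(73)=6185689, p(74)=7089500, p(75)=8118264, p(76)=9289091, p(77)=10619863.
Final step: p(78) = p(77) + p(76) - p(73) - p(71) + p(66) + p(63) - p(56) - p(52) + p(43) + p(38) - p(27) - p(21) + p(8) + p(1)
= 10619863 + 9289091 - 6185689 - 4697205 + 2323520 + 1505499 - 526823 - 281589 + 63261 + 26015 - 3010 - 792 + 22 + 1
= 12132164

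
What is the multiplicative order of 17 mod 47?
23

47 is prime, so ord(17) divides φ(47) = 46.
Divisors of 46: 1, 2, 23, 46.
Repeated squaring: 17^1 ≡ 17, 17^2 ≡ 7, 17^4 ≡ 2, 17^8 ≡ 4, 17^16 ≡ 16, 17^32 ≡ 21 (mod 47).
Test 17^d mod 47 for each divisor d in increasing order:
17^1 ≡ 17
17^2 ≡ 7
17^23 = 17^16·17^4·17^2·17^1 ≡ 1  ← first divisor giving 1
The order is 23.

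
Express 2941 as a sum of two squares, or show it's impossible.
5² + 54² (a=5, b=54)

Factorization: 2941 = 17 × 173
By Fermat: n is sum of two squares iff every prime p ≡ 3 (mod 4) appears to even power.
All primes ≡ 3 (mod 4) appear to even power.
Search a = 0, 1, 2, … for 2941 - a² a perfect square: first hit at a = 5: 2941 - 25 = 2916 = 54².
2941 = 5² + 54² = 25 + 2916 ✓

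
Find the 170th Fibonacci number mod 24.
1

Matrix identity: Q^n = [[F_(n+1), F_n], [F_n, F_(n-1)]] with Q = [[1,1],[1,0]].
n = 170 = 10101010₂. Square-and-multiply, entries mod 24:
Q^1 = [[1,1],[1,0]]
Q^2 = (Q^1)² = [[2,1],[1,1]]
Q^5 = (Q^2)²·Q = [[8,5],[5,3]]
Q^10 = (Q^5)² = [[17,7],[7,10]]
Q^21 = (Q^10)²·Q = [[23,2],[2,21]]
Q^42 = (Q^21)² = [[5,16],[16,13]]
Q^85 = (Q^42)²·Q = [[17,17],[17,0]]
Q^170 = (Q^85)² = [[2,1],[1,1]]
F_170 mod 24 = Q^170[0][1] = 1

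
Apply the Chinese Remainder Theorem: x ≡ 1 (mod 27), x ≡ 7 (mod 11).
271

Using Chinese Remainder Theorem:
M = 27 × 11 = 297
M1 = 11, M2 = 27
y1 = 11^(-1) mod 27 = 5
y2 = 27^(-1) mod 11 = 9
x = (1×11×5 + 7×27×9) mod 297 = 271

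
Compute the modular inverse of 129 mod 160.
129

gcd(129, 160) = 1, so the inverse exists.
Extended Euclidean algorithm on (160, 129):
160 = 1 × 129 + 31  ⟹  31 = (1)·160 + (-1)·129
129 = 4 × 31 + 5  ⟹  5 = (-4)·160 + (5)·129
31 = 6 × 5 + 1  ⟹  1 = (25)·160 + (-31)·129
So (-31)·129 ≡ 1 (mod 160), i.e. 129^(-1) ≡ -31 ≡ 129 (mod 160).
Check: 129 × 129 = 16641 ≡ 1 (mod 160)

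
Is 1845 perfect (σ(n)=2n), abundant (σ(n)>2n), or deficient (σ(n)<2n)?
deficient

Proper divisors of 1845: sum = 1 + 3 + 5 + 9 + 15 + 41 + 45 + 123 + 205 + 369 + 615 = 1431
Since 1431 < 1845, 1845 is deficient.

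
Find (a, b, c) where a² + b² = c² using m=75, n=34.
(4469, 5100, 6781)

Euclid's formula: a = m² - n², b = 2mn, c = m² + n²
m = 75, n = 34
a = 75² - 34² = 5625 - 1156 = 4469
b = 2 × 75 × 34 = 5100
c = 75² + 34² = 5625 + 1156 = 6781
Verification: 4469² + 5100² = 19971961 + 26010000 = 45981961 = 6781² ✓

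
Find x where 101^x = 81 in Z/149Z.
64

Baby-step giant-step with step n = ⌈√149⌉ = 13.
Baby steps 101^j mod 149 (j:value) for j=0..12: 0:1, 1:101, 2:69, 3:115, 4:142, 5:38, 6:113, 7:89, 8:49, 9:32, 10:103, 11:122, 12:104.
Giant-step multiplier: 101^(-13) ≡ 101^(148-13) = 101^135 ≡ 147 (mod 149).
Giant steps γ_i = 81·147^i mod 149: γ_0=81, γ_1=136, γ_2=26, γ_3=97, γ_4=104 (in table at j=12).
x = i·n + j = 4·13 + 12 = 64.
Check: 101^64 ≡ 81 (mod 149).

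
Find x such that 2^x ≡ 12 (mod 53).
19

Baby-step giant-step with step n = ⌈√53⌉ = 8.
Baby steps 2^j mod 53 (j:value) for j=0..7: 0:1, 1:2, 2:4, 3:8, 4:16, 5:32, 6:11, 7:22.
Giant-step multiplier: 2^(-8) ≡ 2^(52-8) = 2^44 ≡ 47 (mod 53).
Giant steps γ_i = 12·47^i mod 53: γ_0=12, γ_1=34, γ_2=8 (in table at j=3).
x = i·n + j = 2·8 + 3 = 19.
Check: 2^19 ≡ 12 (mod 53).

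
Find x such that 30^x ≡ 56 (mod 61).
8

Baby-step giant-step with step n = ⌈√61⌉ = 8.
Baby steps 30^j mod 61 (j:value) for j=0..7: 0:1, 1:30, 2:46, 3:38, 4:42, 5:40, 6:41, 7:10.
Giant-step multiplier: 30^(-8) ≡ 30^(60-8) = 30^52 ≡ 12 (mod 61).
Giant steps γ_i = 56·12^i mod 61: γ_0=56, γ_1=1 (in table at j=0).
x = i·n + j = 1·8 + 0 = 8.
Check: 30^8 ≡ 56 (mod 61).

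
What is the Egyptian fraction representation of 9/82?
1/10 + 1/103 + 1/21115

Greedy algorithm:
9/82: ceiling(82/9) = 10, use 1/10
2/205: ceiling(205/2) = 103, use 1/103
1/21115: ceiling(21115/1) = 21115, use 1/21115
Result: 9/82 = 1/10 + 1/103 + 1/21115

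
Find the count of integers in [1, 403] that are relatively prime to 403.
360

403 = 13 × 31
φ(n) = n × ∏(1 - 1/p) for each prime p dividing n
φ(403) = 403 × (1 - 1/13) × (1 - 1/31) = 360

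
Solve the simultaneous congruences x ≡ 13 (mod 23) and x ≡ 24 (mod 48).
312

Using Chinese Remainder Theorem:
M = 23 × 48 = 1104
M1 = 48, M2 = 23
y1 = 48^(-1) mod 23 = 12
y2 = 23^(-1) mod 48 = 23
x = (13×48×12 + 24×23×23) mod 1104 = 312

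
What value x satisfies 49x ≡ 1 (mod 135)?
124

gcd(49, 135) = 1, so the inverse exists.
Extended Euclidean algorithm on (135, 49):
135 = 2 × 49 + 37  ⟹  37 = (1)·135 + (-2)·49
49 = 1 × 37 + 12  ⟹  12 = (-1)·135 + (3)·49
37 = 3 × 12 + 1  ⟹  1 = (4)·135 + (-11)·49
So (-11)·49 ≡ 1 (mod 135), i.e. 49^(-1) ≡ -11 ≡ 124 (mod 135).
Check: 49 × 124 = 6076 ≡ 1 (mod 135)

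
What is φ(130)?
48

130 = 2 × 5 × 13
φ(n) = n × ∏(1 - 1/p) for each prime p dividing n
φ(130) = 130 × (1 - 1/2) × (1 - 1/5) × (1 - 1/13) = 48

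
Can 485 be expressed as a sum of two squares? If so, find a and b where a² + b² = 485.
1² + 22² (a=1, b=22)

Factorization: 485 = 5 × 97
By Fermat: n is sum of two squares iff every prime p ≡ 3 (mod 4) appears to even power.
All primes ≡ 3 (mod 4) appear to even power.
Search a = 0, 1, 2, … for 485 - a² a perfect square: first hit at a = 1: 485 - 1 = 484 = 22².
485 = 1² + 22² = 1 + 484 ✓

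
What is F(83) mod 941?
48

Matrix identity: Q^n = [[F_(n+1), F_n], [F_n, F_(n-1)]] with Q = [[1,1],[1,0]].
n = 83 = 1010011₂. Square-and-multiply, entries mod 941:
Q^1 = [[1,1],[1,0]]
Q^2 = (Q^1)² = [[2,1],[1,1]]
Q^5 = (Q^2)²·Q = [[8,5],[5,3]]
Q^10 = (Q^5)² = [[89,55],[55,34]]
Q^20 = (Q^10)² = [[595,178],[178,417]]
Q^41 = (Q^20)²·Q = [[304,840],[840,405]]
Q^83 = (Q^41)²·Q = [[896,48],[48,848]]
F_83 mod 941 = Q^83[0][1] = 48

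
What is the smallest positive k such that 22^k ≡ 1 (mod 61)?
15

61 is prime, so ord(22) divides φ(61) = 60.
Divisors of 60: 1, 2, 3, 4, 5, 6, 10, 12, 15, 20, 30, 60.
Repeated squaring: 22^1 ≡ 22, 22^2 ≡ 57, 22^4 ≡ 16, 22^8 ≡ 12, 22^16 ≡ 22, 22^32 ≡ 57 (mod 61).
Test 22^d mod 61 for each divisor d in increasing order:
22^1 ≡ 22
22^2 ≡ 57
22^3 = 22^2·22^1 ≡ 34
22^4 ≡ 16
22^5 = 22^4·22^1 ≡ 47
22^6 = 22^4·22^2 ≡ 58
22^10 = 22^8·22^2 ≡ 13
22^12 = 22^8·22^4 ≡ 9
22^15 = 22^8·22^4·22^2·22^1 ≡ 1  ← first divisor giving 1
The order is 15.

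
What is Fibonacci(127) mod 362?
109

Matrix identity: Q^n = [[F_(n+1), F_n], [F_n, F_(n-1)]] with Q = [[1,1],[1,0]].
n = 127 = 1111111₂. Square-and-multiply, entries mod 362:
Q^1 = [[1,1],[1,0]]
Q^3 = (Q^1)²·Q = [[3,2],[2,1]]
Q^7 = (Q^3)²·Q = [[21,13],[13,8]]
Q^15 = (Q^7)²·Q = [[263,248],[248,15]]
Q^31 = (Q^15)²·Q = [[155,353],[353,164]]
Q^63 = (Q^31)²·Q = [[239,214],[214,25]]
Q^127 = (Q^63)²·Q = [[133,109],[109,24]]
F_127 mod 362 = Q^127[0][1] = 109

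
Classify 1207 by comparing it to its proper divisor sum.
deficient

Proper divisors of 1207: sum = 1 + 17 + 71 = 89
Since 89 < 1207, 1207 is deficient.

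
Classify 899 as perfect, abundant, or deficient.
deficient

Proper divisors of 899: sum = 1 + 29 + 31 = 61
Since 61 < 899, 899 is deficient.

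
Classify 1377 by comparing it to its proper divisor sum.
deficient

Proper divisors of 1377: sum = 1 + 3 + 9 + 17 + 27 + 51 + 81 + 153 + 459 = 801
Since 801 < 1377, 1377 is deficient.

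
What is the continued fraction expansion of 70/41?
[1; 1, 2, 2, 2, 2]

Euclidean algorithm steps:
70 = 1 × 41 + 29
41 = 1 × 29 + 12
29 = 2 × 12 + 5
12 = 2 × 5 + 2
5 = 2 × 2 + 1
2 = 2 × 1 + 0
Continued fraction: [1; 1, 2, 2, 2, 2]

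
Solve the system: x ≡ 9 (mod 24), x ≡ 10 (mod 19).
105

Using Chinese Remainder Theorem:
M = 24 × 19 = 456
M1 = 19, M2 = 24
y1 = 19^(-1) mod 24 = 19
y2 = 24^(-1) mod 19 = 4
x = (9×19×19 + 10×24×4) mod 456 = 105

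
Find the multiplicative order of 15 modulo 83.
82

83 is prime, so ord(15) divides φ(83) = 82.
Divisors of 82: 1, 2, 41, 82.
Repeated squaring: 15^1 ≡ 15, 15^2 ≡ 59, 15^4 ≡ 78, 15^8 ≡ 25, 15^16 ≡ 44, 15^32 ≡ 27, 15^64 ≡ 65 (mod 83).
Test 15^d mod 83 for each divisor d in increasing order:
15^1 ≡ 15
15^2 ≡ 59
15^41 = 15^32·15^8·15^1 ≡ 82
15^82 = 15^64·15^16·15^2 ≡ 1  ← first divisor giving 1
The order is 82.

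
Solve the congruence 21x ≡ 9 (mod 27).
x ≡ 3 (mod 9)

gcd(21, 27) = 3, which divides 9, so solutions exist.
Divide through by 3: 7x ≡ 3 (mod 9).
Find 7^(-1) mod 9 by the extended Euclidean algorithm:
9 = 1 × 7 + 2  ⟹  2 = (1)·9 + (-1)·7
7 = 3 × 2 + 1  ⟹  1 = (-3)·9 + (4)·7
So (4)·7 ≡ 1 (mod 9), i.e. 7^(-1) ≡ 4 (mod 9).
x ≡ 4 × 3 = 12 ≡ 3 (mod 9).
Check: 21 × 3 = 63 ≡ 9 (mod 27).
x ≡ 3 (mod 9), giving 3 solutions mod 27.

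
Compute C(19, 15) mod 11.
4

Using Lucas' theorem:
Write n=19 and k=15 in base 11:
n in base 11: [1, 8]
k in base 11: [1, 4]
C(19,15) mod 11 = ∏ C(n_i, k_i) mod 11
Digit binomials (mod 11): C(1,1) = 1; C(8,4) = 70 ≡ 4
Product: 1 × 4 = 4 ≡ 4 (mod 11)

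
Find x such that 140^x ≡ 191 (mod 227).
211

Baby-step giant-step with step n = ⌈√227⌉ = 16.
Baby steps 140^j mod 227 (j:value) for j=0..15: 0:1, 1:140, 2:78, 3:24, 4:182, 5:56, 6:122, 7:55, 8:209, 9:204, 10:185, 11:22, 12:129, 13:127, 14:74, 15:145.
Giant-step multiplier: 140^(-16) ≡ 140^(226-16) = 140^210 ≡ 110 (mod 227).
Giant steps γ_i = 191·110^i mod 227: γ_0=191, γ_1=126, γ_2=13, γ_3=68, γ_4=216, γ_5=152, γ_6=149, γ_7=46, γ_8=66, γ_9=223, γ_10=14, γ_11=178, γ_12=58, γ_13=24 (in table at j=3).
x = i·n + j = 13·16 + 3 = 211.
Check: 140^211 ≡ 191 (mod 227).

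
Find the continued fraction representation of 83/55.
[1; 1, 1, 27]

Euclidean algorithm steps:
83 = 1 × 55 + 28
55 = 1 × 28 + 27
28 = 1 × 27 + 1
27 = 27 × 1 + 0
Continued fraction: [1; 1, 1, 27]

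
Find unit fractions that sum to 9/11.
1/2 + 1/4 + 1/15 + 1/660

Greedy algorithm:
9/11: ceiling(11/9) = 2, use 1/2
7/22: ceiling(22/7) = 4, use 1/4
3/44: ceiling(44/3) = 15, use 1/15
1/660: ceiling(660/1) = 660, use 1/660
Result: 9/11 = 1/2 + 1/4 + 1/15 + 1/660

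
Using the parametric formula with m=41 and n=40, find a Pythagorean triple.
(81, 3280, 3281)

Euclid's formula: a = m² - n², b = 2mn, c = m² + n²
m = 41, n = 40
a = 41² - 40² = 1681 - 1600 = 81
b = 2 × 41 × 40 = 3280
c = 41² + 40² = 1681 + 1600 = 3281
Verification: 81² + 3280² = 6561 + 10758400 = 10764961 = 3281² ✓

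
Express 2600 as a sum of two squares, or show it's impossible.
10² + 50² (a=10, b=50)

Factorization: 2600 = 2^3 × 5^2 × 13
By Fermat: n is sum of two squares iff every prime p ≡ 3 (mod 4) appears to even power.
All primes ≡ 3 (mod 4) appear to even power.
Search a = 0, 1, 2, … for 2600 - a² a perfect square: first hit at a = 10: 2600 - 100 = 2500 = 50².
2600 = 10² + 50² = 100 + 2500 ✓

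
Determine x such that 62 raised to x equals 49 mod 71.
66

Baby-step giant-step with step n = ⌈√71⌉ = 9.
Baby steps 62^j mod 71 (j:value) for j=0..8: 0:1, 1:62, 2:10, 3:52, 4:29, 5:23, 6:6, 7:17, 8:60.
Giant-step multiplier: 62^(-9) ≡ 62^(70-9) = 62^61 ≡ 33 (mod 71).
Giant steps γ_i = 49·33^i mod 71: γ_0=49, γ_1=55, γ_2=40, γ_3=42, γ_4=37, γ_5=14, γ_6=36, γ_7=52 (in table at j=3).
x = i·n + j = 7·9 + 3 = 66.
Check: 62^66 ≡ 49 (mod 71).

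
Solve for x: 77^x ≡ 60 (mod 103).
82

Baby-step giant-step with step n = ⌈√103⌉ = 11.
Baby steps 77^j mod 103 (j:value) for j=0..10: 0:1, 1:77, 2:58, 3:37, 4:68, 5:86, 6:30, 7:44, 8:92, 9:80, 10:83.
Giant-step multiplier: 77^(-11) ≡ 77^(102-11) = 77^91 ≡ 62 (mod 103).
Giant steps γ_i = 60·62^i mod 103: γ_0=60, γ_1=12, γ_2=23, γ_3=87, γ_4=38, γ_5=90, γ_6=18, γ_7=86 (in table at j=5).
x = i·n + j = 7·11 + 5 = 82.
Check: 77^82 ≡ 60 (mod 103).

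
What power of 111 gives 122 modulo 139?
14

Baby-step giant-step with step n = ⌈√139⌉ = 12.
Baby steps 111^j mod 139 (j:value) for j=0..11: 0:1, 1:111, 2:89, 3:10, 4:137, 5:56, 6:100, 7:119, 8:4, 9:27, 10:78, 11:40.
Giant-step multiplier: 111^(-12) ≡ 111^(138-12) = 111^126 ≡ 52 (mod 139).
Giant steps γ_i = 122·52^i mod 139: γ_0=122, γ_1=89 (in table at j=2).
x = i·n + j = 1·12 + 2 = 14.
Check: 111^14 ≡ 122 (mod 139).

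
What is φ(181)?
180

181 = 181
φ(n) = n × ∏(1 - 1/p) for each prime p dividing n
φ(181) = 181 × (1 - 1/181) = 180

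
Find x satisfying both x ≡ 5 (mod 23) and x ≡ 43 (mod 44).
879

Using Chinese Remainder Theorem:
M = 23 × 44 = 1012
M1 = 44, M2 = 23
y1 = 44^(-1) mod 23 = 11
y2 = 23^(-1) mod 44 = 23
x = (5×44×11 + 43×23×23) mod 1012 = 879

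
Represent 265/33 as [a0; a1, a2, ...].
[8; 33]

Euclidean algorithm steps:
265 = 8 × 33 + 1
33 = 33 × 1 + 0
Continued fraction: [8; 33]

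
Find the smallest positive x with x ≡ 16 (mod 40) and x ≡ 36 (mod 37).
776

Using Chinese Remainder Theorem:
M = 40 × 37 = 1480
M1 = 37, M2 = 40
y1 = 37^(-1) mod 40 = 13
y2 = 40^(-1) mod 37 = 25
x = (16×37×13 + 36×40×25) mod 1480 = 776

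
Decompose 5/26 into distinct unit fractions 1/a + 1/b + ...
1/6 + 1/39

Greedy algorithm:
5/26: ceiling(26/5) = 6, use 1/6
1/39: ceiling(39/1) = 39, use 1/39
Result: 5/26 = 1/6 + 1/39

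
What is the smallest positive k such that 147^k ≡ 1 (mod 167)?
83

167 is prime, so ord(147) divides φ(167) = 166.
Divisors of 166: 1, 2, 83, 166.
Repeated squaring: 147^1 ≡ 147, 147^2 ≡ 66, 147^4 ≡ 14, 147^8 ≡ 29, 147^16 ≡ 6, 147^32 ≡ 36, 147^64 ≡ 127, 147^128 ≡ 97 (mod 167).
Test 147^d mod 167 for each divisor d in increasing order:
147^1 ≡ 147
147^2 ≡ 66
147^83 = 147^64·147^16·147^2·147^1 ≡ 1  ← first divisor giving 1
The order is 83.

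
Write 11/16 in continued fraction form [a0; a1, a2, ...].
[0; 1, 2, 5]

Euclidean algorithm steps:
11 = 0 × 16 + 11
16 = 1 × 11 + 5
11 = 2 × 5 + 1
5 = 5 × 1 + 0
Continued fraction: [0; 1, 2, 5]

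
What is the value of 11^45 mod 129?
41

Repeated squaring. Binary of 45 = 101101.
11^1 ≡ 11 (mod 129); 11^2 ≡ 121 (mod 129); 11^4 ≡ 64 (mod 129); 11^8 ≡ 97 (mod 129); 11^16 ≡ 121 (mod 129); 11^32 ≡ 64 (mod 129)
11^45 = 11^1 × 11^4 × 11^8 × 11^32 ≡ 41 (mod 129)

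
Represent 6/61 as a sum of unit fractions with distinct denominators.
1/11 + 1/135 + 1/22647 + 1/683826165

Greedy algorithm:
6/61: ceiling(61/6) = 11, use 1/11
5/671: ceiling(671/5) = 135, use 1/135
4/90585: ceiling(90585/4) = 22647, use 1/22647
1/683826165: ceiling(683826165/1) = 683826165, use 1/683826165
Result: 6/61 = 1/11 + 1/135 + 1/22647 + 1/683826165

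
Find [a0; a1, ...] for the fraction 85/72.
[1; 5, 1, 1, 6]

Euclidean algorithm steps:
85 = 1 × 72 + 13
72 = 5 × 13 + 7
13 = 1 × 7 + 6
7 = 1 × 6 + 1
6 = 6 × 1 + 0
Continued fraction: [1; 5, 1, 1, 6]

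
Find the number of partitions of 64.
1741630

p(n) counts ways to write n as a sum of positive integers (order ignored).
Euler's pentagonal recurrence: p(k) = p(k-1) + p(k-2) - p(k-5) - p(k-7) + p(k-12) + p(k-15) - ... (offsets j(3j∓1)/2, signs ++--, p(0)=1, p(<0)=0).
DP table for k = 0..63: p(0)=1, p(1)=1, p(2)=2, p(3)=3, p(4)=5, p(5)=7, p(6)=11, p(7)=15, p(8)=22, p(9)=30, p(10)=42, p(11)=56, p(12)=77, p(13)=101, p(14)=135, p(15)=176, p(16)=231, p(17)=297, p(18)=385, p(19)=490, p(20)=627, p(21)=792, p(22)=1002, p(23)=1255, p(24)=1575, p(25)=1958, p(26)=2436, p(27)=3010, p(28)=3718, p(29)=4565, p(30)=5604, p(31)=6842, p(32)=8349, p(33)=10143, p(34)=12310, p(35)=14883, p(36)=17977, p(37)=21637, p(38)=26015, p(39)=31185, p(40)=37338, p(41)=44583, p(42)=53174, p(43)=63261, p(44)=75175, p(45)=89134, p(46)=105558, p(47)=124754, p(48)=147273, p(49)=173525, p(50)=204226, p(51)=239943, p(52)=281589, p(53)=329931, p(54)=386155, p(55)=451276, p(56)=526823, p(57)=614154, p(58)=715220, p(59)=831820, p(60)=966467, p(61)=1121505, p(62)=1300156, p(63)=1505499.
Final step: p(64) = p(63) + p(62) - p(59) - p(57) + p(52) + p(49) - p(42) - p(38) + p(29) + p(24) - p(13) - p(7)
= 1505499 + 1300156 - 831820 - 614154 + 281589 + 173525 - 53174 - 26015 + 4565 + 1575 - 101 - 15
= 1741630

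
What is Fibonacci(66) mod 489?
322

Matrix identity: Q^n = [[F_(n+1), F_n], [F_n, F_(n-1)]] with Q = [[1,1],[1,0]].
n = 66 = 1000010₂. Square-and-multiply, entries mod 489:
Q^1 = [[1,1],[1,0]]
Q^2 = (Q^1)² = [[2,1],[1,1]]
Q^4 = (Q^2)² = [[5,3],[3,2]]
Q^8 = (Q^4)² = [[34,21],[21,13]]
Q^16 = (Q^8)² = [[130,9],[9,121]]
Q^33 = (Q^16)²·Q = [[169,355],[355,303]]
Q^66 = (Q^33)² = [[62,322],[322,229]]
F_66 mod 489 = Q^66[0][1] = 322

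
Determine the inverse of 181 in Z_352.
317

gcd(181, 352) = 1, so the inverse exists.
Extended Euclidean algorithm on (352, 181):
352 = 1 × 181 + 171  ⟹  171 = (1)·352 + (-1)·181
181 = 1 × 171 + 10  ⟹  10 = (-1)·352 + (2)·181
171 = 17 × 10 + 1  ⟹  1 = (18)·352 + (-35)·181
So (-35)·181 ≡ 1 (mod 352), i.e. 181^(-1) ≡ -35 ≡ 317 (mod 352).
Check: 181 × 317 = 57377 ≡ 1 (mod 352)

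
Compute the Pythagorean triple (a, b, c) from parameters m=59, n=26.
(2805, 3068, 4157)

Euclid's formula: a = m² - n², b = 2mn, c = m² + n²
m = 59, n = 26
a = 59² - 26² = 3481 - 676 = 2805
b = 2 × 59 × 26 = 3068
c = 59² + 26² = 3481 + 676 = 4157
Verification: 2805² + 3068² = 7868025 + 9412624 = 17280649 = 4157² ✓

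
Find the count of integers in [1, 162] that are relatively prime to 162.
54

162 = 2 × 3^4
φ(n) = n × ∏(1 - 1/p) for each prime p dividing n
φ(162) = 162 × (1 - 1/2) × (1 - 1/3) = 54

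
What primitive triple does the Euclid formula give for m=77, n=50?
(3429, 7700, 8429)

Euclid's formula: a = m² - n², b = 2mn, c = m² + n²
m = 77, n = 50
a = 77² - 50² = 5929 - 2500 = 3429
b = 2 × 77 × 50 = 7700
c = 77² + 50² = 5929 + 2500 = 8429
Verification: 3429² + 7700² = 11758041 + 59290000 = 71048041 = 8429² ✓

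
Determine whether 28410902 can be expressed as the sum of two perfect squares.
Not possible

Factorization: 28410902 = 2 × 13 × 103^3
By Fermat: n is sum of two squares iff every prime p ≡ 3 (mod 4) appears to even power.
Prime(s) ≡ 3 (mod 4) with odd exponent: [(103, 3)]
Therefore 28410902 cannot be expressed as a² + b².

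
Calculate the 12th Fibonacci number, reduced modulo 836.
144

Matrix identity: Q^n = [[F_(n+1), F_n], [F_n, F_(n-1)]] with Q = [[1,1],[1,0]].
n = 12 = 1100₂. Square-and-multiply, entries mod 836:
Q^1 = [[1,1],[1,0]]
Q^3 = (Q^1)²·Q = [[3,2],[2,1]]
Q^6 = (Q^3)² = [[13,8],[8,5]]
Q^12 = (Q^6)² = [[233,144],[144,89]]
F_12 mod 836 = Q^12[0][1] = 144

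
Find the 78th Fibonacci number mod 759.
659

Matrix identity: Q^n = [[F_(n+1), F_n], [F_n, F_(n-1)]] with Q = [[1,1],[1,0]].
n = 78 = 1001110₂. Square-and-multiply, entries mod 759:
Q^1 = [[1,1],[1,0]]
Q^2 = (Q^1)² = [[2,1],[1,1]]
Q^4 = (Q^2)² = [[5,3],[3,2]]
Q^9 = (Q^4)²·Q = [[55,34],[34,21]]
Q^19 = (Q^9)²·Q = [[693,386],[386,307]]
Q^39 = (Q^19)²·Q = [[462,34],[34,428]]
Q^78 = (Q^39)² = [[562,659],[659,662]]
F_78 mod 759 = Q^78[0][1] = 659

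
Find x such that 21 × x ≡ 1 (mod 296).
141

gcd(21, 296) = 1, so the inverse exists.
Extended Euclidean algorithm on (296, 21):
296 = 14 × 21 + 2  ⟹  2 = (1)·296 + (-14)·21
21 = 10 × 2 + 1  ⟹  1 = (-10)·296 + (141)·21
So (141)·21 ≡ 1 (mod 296), i.e. 21^(-1) ≡ 141 (mod 296).
Check: 21 × 141 = 2961 ≡ 1 (mod 296)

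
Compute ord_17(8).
8

17 is prime, so ord(8) divides φ(17) = 16.
Divisors of 16: 1, 2, 4, 8, 16.
Repeated squaring: 8^1 ≡ 8, 8^2 ≡ 13, 8^4 ≡ 16, 8^8 ≡ 1, 8^16 ≡ 1 (mod 17).
Test 8^d mod 17 for each divisor d in increasing order:
8^1 ≡ 8
8^2 ≡ 13
8^4 ≡ 16
8^8 ≡ 1  ← first divisor giving 1
The order is 8.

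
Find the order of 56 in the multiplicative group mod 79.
6

79 is prime, so ord(56) divides φ(79) = 78.
Divisors of 78: 1, 2, 3, 6, 13, 26, 39, 78.
Repeated squaring: 56^1 ≡ 56, 56^2 ≡ 55, 56^4 ≡ 23, 56^8 ≡ 55, 56^16 ≡ 23, 56^32 ≡ 55, 56^64 ≡ 23 (mod 79).
Test 56^d mod 79 for each divisor d in increasing order:
56^1 ≡ 56
56^2 ≡ 55
56^3 = 56^2·56^1 ≡ 78
56^6 = 56^4·56^2 ≡ 1  ← first divisor giving 1
The order is 6.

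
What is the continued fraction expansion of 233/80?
[2; 1, 10, 2, 3]

Euclidean algorithm steps:
233 = 2 × 80 + 73
80 = 1 × 73 + 7
73 = 10 × 7 + 3
7 = 2 × 3 + 1
3 = 3 × 1 + 0
Continued fraction: [2; 1, 10, 2, 3]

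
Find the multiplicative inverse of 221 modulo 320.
181

gcd(221, 320) = 1, so the inverse exists.
Extended Euclidean algorithm on (320, 221):
320 = 1 × 221 + 99  ⟹  99 = (1)·320 + (-1)·221
221 = 2 × 99 + 23  ⟹  23 = (-2)·320 + (3)·221
99 = 4 × 23 + 7  ⟹  7 = (9)·320 + (-13)·221
23 = 3 × 7 + 2  ⟹  2 = (-29)·320 + (42)·221
7 = 3 × 2 + 1  ⟹  1 = (96)·320 + (-139)·221
So (-139)·221 ≡ 1 (mod 320), i.e. 221^(-1) ≡ -139 ≡ 181 (mod 320).
Check: 221 × 181 = 40001 ≡ 1 (mod 320)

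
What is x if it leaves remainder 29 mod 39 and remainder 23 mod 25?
848

Using Chinese Remainder Theorem:
M = 39 × 25 = 975
M1 = 25, M2 = 39
y1 = 25^(-1) mod 39 = 25
y2 = 39^(-1) mod 25 = 9
x = (29×25×25 + 23×39×9) mod 975 = 848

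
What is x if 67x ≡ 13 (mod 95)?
x ≡ 64 (mod 95)

gcd(67, 95) = 1, which divides 13, so solutions exist.
Find 67^(-1) mod 95 by the extended Euclidean algorithm:
95 = 1 × 67 + 28  ⟹  28 = (1)·95 + (-1)·67
67 = 2 × 28 + 11  ⟹  11 = (-2)·95 + (3)·67
28 = 2 × 11 + 6  ⟹  6 = (5)·95 + (-7)·67
11 = 1 × 6 + 5  ⟹  5 = (-7)·95 + (10)·67
6 = 1 × 5 + 1  ⟹  1 = (12)·95 + (-17)·67
So (-17)·67 ≡ 1 (mod 95), i.e. 67^(-1) ≡ -17 ≡ 78 (mod 95).
x ≡ 78 × 13 = 1014 ≡ 64 (mod 95).
Check: 67 × 64 = 4288 ≡ 13 (mod 95).
Unique solution: x ≡ 64 (mod 95)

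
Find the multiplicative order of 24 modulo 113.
112

113 is prime, so ord(24) divides φ(113) = 112.
Divisors of 112: 1, 2, 4, 7, 8, 14, 16, 28, 56, 112.
Repeated squaring: 24^1 ≡ 24, 24^2 ≡ 11, 24^4 ≡ 8, 24^8 ≡ 64, 24^16 ≡ 28, 24^32 ≡ 106, 24^64 ≡ 49 (mod 113).
Test 24^d mod 113 for each divisor d in increasing order:
24^1 ≡ 24
24^2 ≡ 11
24^4 ≡ 8
24^7 = 24^4·24^2·24^1 ≡ 78
24^8 ≡ 64
24^14 = 24^8·24^4·24^2 ≡ 95
24^16 ≡ 28
24^28 = 24^16·24^8·24^4 ≡ 98
24^56 = 24^32·24^16·24^8 ≡ 112
24^112 = 24^64·24^32·24^16 ≡ 1  ← first divisor giving 1
The order is 112.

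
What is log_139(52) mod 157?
112

Baby-step giant-step with step n = ⌈√157⌉ = 13.
Baby steps 139^j mod 157 (j:value) for j=0..12: 0:1, 1:139, 2:10, 3:134, 4:100, 5:84, 6:58, 7:55, 8:109, 9:79, 10:148, 11:5, 12:67.
Giant-step multiplier: 139^(-13) ≡ 139^(156-13) = 139^143 ≡ 22 (mod 157).
Giant steps γ_i = 52·22^i mod 157: γ_0=52, γ_1=45, γ_2=48, γ_3=114, γ_4=153, γ_5=69, γ_6=105, γ_7=112, γ_8=109 (in table at j=8).
x = i·n + j = 8·13 + 8 = 112.
Check: 139^112 ≡ 52 (mod 157).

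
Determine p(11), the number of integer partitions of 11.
56

p(n) counts ways to write n as a sum of positive integers (order ignored).
Euler's pentagonal recurrence: p(k) = p(k-1) + p(k-2) - p(k-5) - p(k-7) + p(k-12) + p(k-15) - ... (offsets j(3j∓1)/2, signs ++--, p(0)=1, p(<0)=0).
DP table for k = 0..10: p(0)=1, p(1)=1, p(2)=2, p(3)=3, p(4)=5, p(5)=7, p(6)=11, p(7)=15, p(8)=22, p(9)=30, p(10)=42.
Final step: p(11) = p(10) + p(9) - p(6) - p(4)
= 42 + 30 - 11 - 5
= 56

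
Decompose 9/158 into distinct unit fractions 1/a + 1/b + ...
1/18 + 1/711

Greedy algorithm:
9/158: ceiling(158/9) = 18, use 1/18
1/711: ceiling(711/1) = 711, use 1/711
Result: 9/158 = 1/18 + 1/711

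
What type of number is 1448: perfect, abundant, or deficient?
deficient

Proper divisors of 1448: sum = 1 + 2 + 4 + 8 + 181 + 362 + 724 = 1282
Since 1282 < 1448, 1448 is deficient.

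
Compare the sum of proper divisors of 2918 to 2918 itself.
deficient

Proper divisors of 2918: sum = 1 + 2 + 1459 = 1462
Since 1462 < 2918, 2918 is deficient.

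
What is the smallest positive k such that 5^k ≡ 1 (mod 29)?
14

29 is prime, so ord(5) divides φ(29) = 28.
Divisors of 28: 1, 2, 4, 7, 14, 28.
Repeated squaring: 5^1 ≡ 5, 5^2 ≡ 25, 5^4 ≡ 16, 5^8 ≡ 24, 5^16 ≡ 25 (mod 29).
Test 5^d mod 29 for each divisor d in increasing order:
5^1 ≡ 5
5^2 ≡ 25
5^4 ≡ 16
5^7 = 5^4·5^2·5^1 ≡ 28
5^14 = 5^8·5^4·5^2 ≡ 1  ← first divisor giving 1
The order is 14.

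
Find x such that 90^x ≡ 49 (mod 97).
2

Baby-step giant-step with step n = ⌈√97⌉ = 10.
Baby steps 90^j mod 97 (j:value) for j=0..9: 0:1, 1:90, 2:49, 3:45, 4:73, 5:71, 6:85, 7:84, 8:91, 9:42.
h = 49 is already in the table at j=2, so x = 2.
Check: 90^2 ≡ 49 (mod 97).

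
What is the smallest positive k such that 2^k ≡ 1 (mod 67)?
66

67 is prime, so ord(2) divides φ(67) = 66.
Divisors of 66: 1, 2, 3, 6, 11, 22, 33, 66.
Repeated squaring: 2^1 ≡ 2, 2^2 ≡ 4, 2^4 ≡ 16, 2^8 ≡ 55, 2^16 ≡ 10, 2^32 ≡ 33, 2^64 ≡ 17 (mod 67).
Test 2^d mod 67 for each divisor d in increasing order:
2^1 ≡ 2
2^2 ≡ 4
2^3 = 2^2·2^1 ≡ 8
2^6 = 2^4·2^2 ≡ 64
2^11 = 2^8·2^2·2^1 ≡ 38
2^22 = 2^16·2^4·2^2 ≡ 37
2^33 = 2^32·2^1 ≡ 66
2^66 = 2^64·2^2 ≡ 1  ← first divisor giving 1
The order is 66.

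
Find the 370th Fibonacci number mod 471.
40

Matrix identity: Q^n = [[F_(n+1), F_n], [F_n, F_(n-1)]] with Q = [[1,1],[1,0]].
n = 370 = 101110010₂. Square-and-multiply, entries mod 471:
Q^1 = [[1,1],[1,0]]
Q^2 = (Q^1)² = [[2,1],[1,1]]
Q^5 = (Q^2)²·Q = [[8,5],[5,3]]
Q^11 = (Q^5)²·Q = [[144,89],[89,55]]
Q^23 = (Q^11)²·Q = [[210,397],[397,284]]
Q^46 = (Q^23)² = [[121,182],[182,410]]
Q^92 = (Q^46)² = [[194,87],[87,107]]
Q^185 = (Q^92)²·Q = [[271,460],[460,282]]
Q^370 = (Q^185)² = [[86,40],[40,46]]
F_370 mod 471 = Q^370[0][1] = 40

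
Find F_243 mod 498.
464

Matrix identity: Q^n = [[F_(n+1), F_n], [F_n, F_(n-1)]] with Q = [[1,1],[1,0]].
n = 243 = 11110011₂. Square-and-multiply, entries mod 498:
Q^1 = [[1,1],[1,0]]
Q^3 = (Q^1)²·Q = [[3,2],[2,1]]
Q^7 = (Q^3)²·Q = [[21,13],[13,8]]
Q^15 = (Q^7)²·Q = [[489,112],[112,377]]
Q^30 = (Q^15)² = [[175,380],[380,293]]
Q^60 = (Q^30)² = [[227,54],[54,173]]
Q^121 = (Q^60)²·Q = [[349,163],[163,186]]
Q^243 = (Q^121)²·Q = [[21,464],[464,55]]
F_243 mod 498 = Q^243[0][1] = 464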